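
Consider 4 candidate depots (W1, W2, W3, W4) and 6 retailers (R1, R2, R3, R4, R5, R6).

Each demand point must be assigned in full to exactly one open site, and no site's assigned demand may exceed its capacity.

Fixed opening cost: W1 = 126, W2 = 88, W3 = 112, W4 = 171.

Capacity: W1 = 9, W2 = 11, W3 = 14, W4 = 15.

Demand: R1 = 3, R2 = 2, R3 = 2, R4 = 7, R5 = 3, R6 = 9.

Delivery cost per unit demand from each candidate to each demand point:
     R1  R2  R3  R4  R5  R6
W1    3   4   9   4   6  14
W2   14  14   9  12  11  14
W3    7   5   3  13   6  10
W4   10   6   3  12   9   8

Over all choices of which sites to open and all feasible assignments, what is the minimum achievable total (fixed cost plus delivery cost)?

Open {W3, W4}; cheapest assignment that respects the capacities:
  W3 (cap 14, load 13): R1, R4, R5 — cost 3×7 + 7×13 + 3×6 = 130
  W4 (cap 15, load 13): R2, R3, R6 — cost 2×6 + 2×3 + 9×8 = 90
  Shipping 220, fixed 283 → total 503.
  Any other capacity-feasible assignment to {W3, W4} ships for at least 220.
Compare {W1, W2, W3}: its best feasible assignment gives total 512.
Compare {W2, W4}: its best feasible assignment gives total 518.
Every other set of open sites that can feasibly serve all demand totals ≥ 512 even under its best assignment. Minimum: 503.

503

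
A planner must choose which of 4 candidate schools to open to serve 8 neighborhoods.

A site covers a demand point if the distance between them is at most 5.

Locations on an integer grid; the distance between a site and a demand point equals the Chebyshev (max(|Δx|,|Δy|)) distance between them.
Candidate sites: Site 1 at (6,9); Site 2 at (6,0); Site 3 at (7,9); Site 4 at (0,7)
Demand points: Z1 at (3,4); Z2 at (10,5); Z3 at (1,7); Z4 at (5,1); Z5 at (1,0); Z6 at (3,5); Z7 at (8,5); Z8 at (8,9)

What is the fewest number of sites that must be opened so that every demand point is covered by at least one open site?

Coverage sets (demand points within 5 of each site):
  Site 1: {Z1, Z2, Z3, Z6, Z7, Z8}
  Site 2: {Z1, Z2, Z4, Z5, Z6, Z7}
  Site 3: {Z1, Z2, Z6, Z7, Z8}
  Site 4: {Z1, Z3, Z6}
No single site covers all 8 demand points.
But {Site 1, Site 2} covers everything, so the minimum is 2.

2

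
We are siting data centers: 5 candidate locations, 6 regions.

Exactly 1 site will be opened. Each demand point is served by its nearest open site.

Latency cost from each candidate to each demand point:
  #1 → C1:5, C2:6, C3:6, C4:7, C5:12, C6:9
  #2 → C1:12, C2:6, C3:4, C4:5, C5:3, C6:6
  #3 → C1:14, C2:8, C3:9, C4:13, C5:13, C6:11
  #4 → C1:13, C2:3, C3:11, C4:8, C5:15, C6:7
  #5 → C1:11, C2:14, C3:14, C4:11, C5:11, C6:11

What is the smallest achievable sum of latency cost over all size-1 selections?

36

Open {#2}.
  C1→#2 12, C2→#2 6, C3→#2 4, C4→#2 5, C5→#2 3, C6→#2 6  ⇒ total 36.
Compare {#1}: total 45.
Compare {#4}: total 57.
No size-1 selection does better; minimum is 36.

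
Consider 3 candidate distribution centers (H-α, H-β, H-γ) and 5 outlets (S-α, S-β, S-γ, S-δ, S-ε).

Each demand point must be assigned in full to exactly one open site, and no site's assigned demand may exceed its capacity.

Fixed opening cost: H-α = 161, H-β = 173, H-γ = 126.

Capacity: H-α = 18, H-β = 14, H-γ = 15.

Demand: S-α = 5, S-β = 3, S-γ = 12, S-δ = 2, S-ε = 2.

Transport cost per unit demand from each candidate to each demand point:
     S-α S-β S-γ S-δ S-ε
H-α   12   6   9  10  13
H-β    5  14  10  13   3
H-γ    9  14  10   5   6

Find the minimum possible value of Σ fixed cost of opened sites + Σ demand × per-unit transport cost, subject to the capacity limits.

480

Open {H-α, H-γ}; cheapest assignment that respects the capacities:
  H-α (cap 18, load 15): S-β, S-γ — cost 3×6 + 12×9 = 126
  H-γ (cap 15, load 9): S-α, S-δ, S-ε — cost 5×9 + 2×5 + 2×6 = 67
  Shipping 193, fixed 287 → total 480.
  Any other capacity-feasible assignment to {H-α, H-γ} ships for at least 193.
Compare {H-β, H-γ}: its best feasible assignment gives total 502.
Compare {H-α, H-β}: its best feasible assignment gives total 511.
Every other set of open sites that can feasibly serve all demand totals ≥ 502 even under its best assignment. Minimum: 480.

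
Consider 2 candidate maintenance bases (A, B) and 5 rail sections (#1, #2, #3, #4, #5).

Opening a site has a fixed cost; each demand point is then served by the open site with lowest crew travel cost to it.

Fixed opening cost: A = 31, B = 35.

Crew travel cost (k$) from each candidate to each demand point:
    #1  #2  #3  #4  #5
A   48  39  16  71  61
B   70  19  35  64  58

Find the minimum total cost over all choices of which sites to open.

Open {A}: assign each demand point to its cheapest open site.
  #1→A 48, #2→A 39, #3→A 16, #4→A 71, #5→A 61
  crew travel cost 235, fixed 31 → total 266.
Compare {A, B}: crew travel cost 205 + fixed 66 = 271.
Compare {B}: crew travel cost 246 + fixed 35 = 281.

266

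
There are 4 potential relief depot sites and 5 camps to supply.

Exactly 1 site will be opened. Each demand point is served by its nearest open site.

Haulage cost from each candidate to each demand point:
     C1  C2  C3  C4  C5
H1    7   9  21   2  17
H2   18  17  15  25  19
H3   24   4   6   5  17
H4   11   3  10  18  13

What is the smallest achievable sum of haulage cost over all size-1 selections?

55

Open {H4}.
  C1→H4 11, C2→H4 3, C3→H4 10, C4→H4 18, C5→H4 13  ⇒ total 55.
Compare {H1}: total 56.
Compare {H3}: total 56.
No size-1 selection does better; minimum is 55.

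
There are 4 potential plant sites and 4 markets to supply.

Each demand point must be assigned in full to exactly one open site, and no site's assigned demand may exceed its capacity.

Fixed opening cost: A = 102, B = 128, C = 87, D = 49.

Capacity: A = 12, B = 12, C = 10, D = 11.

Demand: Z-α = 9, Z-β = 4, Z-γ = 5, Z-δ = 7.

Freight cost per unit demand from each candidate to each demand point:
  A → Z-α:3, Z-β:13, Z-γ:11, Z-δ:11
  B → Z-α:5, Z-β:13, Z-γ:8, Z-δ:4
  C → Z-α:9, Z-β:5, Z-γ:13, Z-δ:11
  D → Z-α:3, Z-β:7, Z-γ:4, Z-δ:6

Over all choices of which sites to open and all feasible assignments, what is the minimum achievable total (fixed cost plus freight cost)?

379

Open {B, C, D}; cheapest assignment that respects the capacities:
  B (cap 12, load 12): Z-γ, Z-δ — cost 5×8 + 7×4 = 68
  C (cap 10, load 4): Z-β — cost 4×5 = 20
  D (cap 11, load 9): Z-α — cost 9×3 = 27
  Shipping 115, fixed 264 → total 379.
  Any other capacity-feasible assignment to {B, C, D} ships for at least 115.
Compare {A, B, D}: its best feasible assignment gives total 382.
Compare {A, C, D}: its best feasible assignment gives total 390.
Every other set of open sites that can feasibly serve all demand totals ≥ 382 even under its best assignment. Minimum: 379.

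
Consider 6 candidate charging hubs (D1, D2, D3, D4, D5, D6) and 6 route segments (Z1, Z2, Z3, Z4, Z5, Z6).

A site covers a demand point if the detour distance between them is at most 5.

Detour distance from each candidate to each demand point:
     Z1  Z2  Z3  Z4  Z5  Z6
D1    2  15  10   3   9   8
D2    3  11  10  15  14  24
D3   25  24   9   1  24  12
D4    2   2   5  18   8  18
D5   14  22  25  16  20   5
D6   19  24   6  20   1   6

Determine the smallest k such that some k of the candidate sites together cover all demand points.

Coverage sets (demand points within 5 of each site):
  D1: {Z1, Z4}
  D2: {Z1}
  D3: {Z4}
  D4: {Z1, Z2, Z3}
  D5: {Z6}
  D6: {Z5}
No 3 sites suffice: every size-3 union leaves at least one demand point uncovered.
But {D1, D4, D5, D6} covers everything, so the minimum is 4.

4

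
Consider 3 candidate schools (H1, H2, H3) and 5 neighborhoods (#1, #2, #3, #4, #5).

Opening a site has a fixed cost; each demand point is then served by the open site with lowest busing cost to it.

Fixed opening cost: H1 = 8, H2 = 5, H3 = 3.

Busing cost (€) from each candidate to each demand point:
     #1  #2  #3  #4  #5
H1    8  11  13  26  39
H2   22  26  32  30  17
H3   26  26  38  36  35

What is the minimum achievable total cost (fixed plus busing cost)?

88

Open {H1, H2}: assign each demand point to its cheapest open site.
  #1→H1 8, #2→H1 11, #3→H1 13, #4→H1 26, #5→H2 17
  busing cost 75, fixed 13 → total 88.
Compare {H1, H2, H3}: busing cost 75 + fixed 16 = 91.
Compare {H1, H3}: busing cost 93 + fixed 11 = 104.
Compare {H1}: busing cost 97 + fixed 8 = 105.
All other subsets cost ≥ 91. Minimum total cost: 88.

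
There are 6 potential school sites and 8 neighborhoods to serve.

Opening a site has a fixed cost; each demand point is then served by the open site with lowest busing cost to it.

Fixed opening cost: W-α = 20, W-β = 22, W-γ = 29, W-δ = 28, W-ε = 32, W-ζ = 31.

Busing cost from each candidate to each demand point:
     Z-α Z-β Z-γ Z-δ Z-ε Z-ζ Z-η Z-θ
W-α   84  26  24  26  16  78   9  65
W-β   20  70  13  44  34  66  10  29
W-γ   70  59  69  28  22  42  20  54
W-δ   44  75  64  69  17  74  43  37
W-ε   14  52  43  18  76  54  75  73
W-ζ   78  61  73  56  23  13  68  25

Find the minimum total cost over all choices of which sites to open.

Open {W-α, W-β, W-ζ}: assign each demand point to its cheapest open site.
  Z-α→W-β 20, Z-β→W-α 26, Z-γ→W-β 13, Z-δ→W-α 26, Z-ε→W-α 16, Z-ζ→W-ζ 13, Z-η→W-α 9, Z-θ→W-ζ 25
  busing cost 148, fixed 73 → total 221.
Compare {W-α, W-ε, W-ζ}: busing cost 145 + fixed 83 = 228.
Compare {W-α, W-β, W-ε, W-ζ}: busing cost 134 + fixed 105 = 239.
Compare {W-α, W-β}: busing cost 205 + fixed 42 = 247.
All other subsets cost ≥ 228. Minimum total cost: 221.

221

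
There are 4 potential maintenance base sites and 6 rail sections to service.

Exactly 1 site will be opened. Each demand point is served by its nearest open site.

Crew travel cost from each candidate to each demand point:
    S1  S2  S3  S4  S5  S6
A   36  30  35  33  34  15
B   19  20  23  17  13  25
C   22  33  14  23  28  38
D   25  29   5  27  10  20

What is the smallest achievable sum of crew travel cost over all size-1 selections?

Open {D}.
  S1→D 25, S2→D 29, S3→D 5, S4→D 27, S5→D 10, S6→D 20  ⇒ total 116.
Compare {B}: total 117.
Compare {C}: total 158.
No size-1 selection does better; minimum is 116.

116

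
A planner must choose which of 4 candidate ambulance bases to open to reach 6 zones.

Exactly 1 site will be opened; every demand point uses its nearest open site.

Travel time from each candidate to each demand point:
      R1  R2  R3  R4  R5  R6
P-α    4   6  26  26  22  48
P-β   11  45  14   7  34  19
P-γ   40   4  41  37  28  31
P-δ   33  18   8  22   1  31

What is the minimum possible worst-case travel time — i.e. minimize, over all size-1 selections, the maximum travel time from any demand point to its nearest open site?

33

Open {P-δ}.
  Farthest demand point is R1 at travel time 33 (to P-δ); all others are ≤ 33.
With {P-γ} the worst case is 41.
With {P-β} the worst case is 45.
No size-1 selection achieves below 33.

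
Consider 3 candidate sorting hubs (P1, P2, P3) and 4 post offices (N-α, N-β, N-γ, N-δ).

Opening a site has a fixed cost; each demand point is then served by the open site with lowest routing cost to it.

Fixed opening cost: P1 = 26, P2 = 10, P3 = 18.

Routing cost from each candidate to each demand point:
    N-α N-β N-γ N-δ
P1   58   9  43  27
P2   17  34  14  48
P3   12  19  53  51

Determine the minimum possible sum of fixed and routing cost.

103

Open {P1, P2}: assign each demand point to its cheapest open site.
  N-α→P2 17, N-β→P1 9, N-γ→P2 14, N-δ→P1 27
  routing cost 67, fixed 36 → total 103.
Compare {P1, P2, P3}: routing cost 62 + fixed 54 = 116.
Compare {P2, P3}: routing cost 93 + fixed 28 = 121.
Compare {P2}: routing cost 113 + fixed 10 = 123.
All other subsets cost ≥ 116. Minimum total cost: 103.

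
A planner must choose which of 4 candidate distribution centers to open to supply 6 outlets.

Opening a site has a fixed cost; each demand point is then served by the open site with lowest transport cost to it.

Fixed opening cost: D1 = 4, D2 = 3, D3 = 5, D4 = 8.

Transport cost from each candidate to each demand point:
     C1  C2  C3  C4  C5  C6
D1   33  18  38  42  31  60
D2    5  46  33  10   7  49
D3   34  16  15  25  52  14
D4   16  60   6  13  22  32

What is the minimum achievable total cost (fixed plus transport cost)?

Open {D2, D3, D4}: assign each demand point to its cheapest open site.
  C1→D2 5, C2→D3 16, C3→D4 6, C4→D2 10, C5→D2 7, C6→D3 14
  transport cost 58, fixed 16 → total 74.
Compare {D2, D3}: transport cost 67 + fixed 8 = 75.
Compare {D1, D2, D3, D4}: transport cost 58 + fixed 20 = 78.
Compare {D1, D2, D3}: transport cost 67 + fixed 12 = 79.
All other subsets cost ≥ 75. Minimum total cost: 74.

74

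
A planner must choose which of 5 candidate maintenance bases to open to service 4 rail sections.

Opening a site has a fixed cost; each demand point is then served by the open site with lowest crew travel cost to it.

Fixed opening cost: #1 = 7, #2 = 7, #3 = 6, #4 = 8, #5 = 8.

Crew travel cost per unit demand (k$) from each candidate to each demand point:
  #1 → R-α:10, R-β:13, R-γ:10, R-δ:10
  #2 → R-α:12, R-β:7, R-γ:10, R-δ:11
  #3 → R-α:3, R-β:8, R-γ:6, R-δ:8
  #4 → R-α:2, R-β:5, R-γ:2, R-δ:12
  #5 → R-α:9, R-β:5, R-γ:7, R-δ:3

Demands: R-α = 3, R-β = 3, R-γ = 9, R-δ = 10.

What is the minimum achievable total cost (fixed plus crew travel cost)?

Open {#4, #5}: assign each demand point to its cheapest open site.
  R-α→#4 3×2=6, R-β→#4 3×5=15, R-γ→#4 9×2=18, R-δ→#5 10×3=30
  crew travel cost 69, fixed 16 → total 85.
Compare {#3, #4, #5}: crew travel cost 69 + fixed 22 = 91.
Compare {#1, #4, #5}: crew travel cost 69 + fixed 23 = 92.
Compare {#2, #4, #5}: crew travel cost 69 + fixed 23 = 92.
All other subsets cost ≥ 91. Minimum total cost: 85.

85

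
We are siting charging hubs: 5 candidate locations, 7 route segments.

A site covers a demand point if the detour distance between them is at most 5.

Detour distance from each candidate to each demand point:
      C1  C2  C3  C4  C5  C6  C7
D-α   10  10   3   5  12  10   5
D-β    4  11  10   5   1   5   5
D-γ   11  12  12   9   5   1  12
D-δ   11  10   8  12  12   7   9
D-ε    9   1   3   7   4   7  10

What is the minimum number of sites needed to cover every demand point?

2

Coverage sets (demand points within 5 of each site):
  D-α: {C3, C4, C7}
  D-β: {C1, C4, C5, C6, C7}
  D-γ: {C5, C6}
  D-δ: {}
  D-ε: {C2, C3, C5}
No single site covers all 7 demand points.
But {D-β, D-ε} covers everything, so the minimum is 2.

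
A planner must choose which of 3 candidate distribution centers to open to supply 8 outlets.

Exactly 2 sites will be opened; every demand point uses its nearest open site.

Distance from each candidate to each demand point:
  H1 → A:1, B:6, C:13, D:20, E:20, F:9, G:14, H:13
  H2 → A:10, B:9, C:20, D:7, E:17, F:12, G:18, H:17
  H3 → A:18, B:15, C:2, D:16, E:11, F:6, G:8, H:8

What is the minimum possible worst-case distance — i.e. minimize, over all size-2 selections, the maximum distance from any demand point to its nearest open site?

11

Open {H2, H3}.
  Farthest demand point is E at distance 11 (to H3); all others are ≤ 11.
With {H1, H3} the worst case is 16.
With {H1, H2} the worst case is 17.
No size-2 selection achieves below 11.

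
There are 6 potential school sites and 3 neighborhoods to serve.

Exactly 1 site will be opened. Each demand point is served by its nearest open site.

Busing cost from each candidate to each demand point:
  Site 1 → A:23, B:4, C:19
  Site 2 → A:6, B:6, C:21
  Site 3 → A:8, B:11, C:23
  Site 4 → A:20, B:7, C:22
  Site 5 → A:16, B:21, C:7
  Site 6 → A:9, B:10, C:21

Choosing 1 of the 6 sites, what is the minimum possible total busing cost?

Open {Site 2}.
  A→Site 2 6, B→Site 2 6, C→Site 2 21  ⇒ total 33.
Compare {Site 6}: total 40.
Compare {Site 3}: total 42.
No size-1 selection does better; minimum is 33.

33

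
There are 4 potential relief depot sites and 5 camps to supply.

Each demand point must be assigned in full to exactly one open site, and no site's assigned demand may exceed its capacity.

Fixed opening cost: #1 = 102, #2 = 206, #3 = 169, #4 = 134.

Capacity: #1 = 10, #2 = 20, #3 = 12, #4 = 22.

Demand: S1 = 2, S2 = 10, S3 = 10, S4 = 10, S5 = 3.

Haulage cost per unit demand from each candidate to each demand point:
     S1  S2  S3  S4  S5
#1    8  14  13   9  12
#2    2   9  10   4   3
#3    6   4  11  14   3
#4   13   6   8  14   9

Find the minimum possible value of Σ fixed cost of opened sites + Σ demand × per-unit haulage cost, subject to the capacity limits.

Open {#2, #4}; cheapest assignment that respects the capacities:
  #2 (cap 20, load 15): S1, S4, S5 — cost 2×2 + 10×4 + 3×3 = 53
  #4 (cap 22, load 20): S2, S3 — cost 10×6 + 10×8 = 140
  Shipping 193, fixed 340 → total 533.
  Any other capacity-feasible assignment to {#2, #4} ships for at least 193.
Compare {#1, #2, #4}: its best feasible assignment gives total 635.
Compare {#1, #3, #4}: its best feasible assignment gives total 654.
Every other set of open sites that can feasibly serve all demand totals ≥ 635 even under its best assignment. Minimum: 533.

533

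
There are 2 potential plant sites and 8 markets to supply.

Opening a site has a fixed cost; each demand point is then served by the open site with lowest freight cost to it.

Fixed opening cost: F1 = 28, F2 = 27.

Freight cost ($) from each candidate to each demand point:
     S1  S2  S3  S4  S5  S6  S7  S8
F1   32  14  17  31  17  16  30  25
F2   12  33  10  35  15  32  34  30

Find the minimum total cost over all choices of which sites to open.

Open {F1, F2}: assign each demand point to its cheapest open site.
  S1→F2 12, S2→F1 14, S3→F2 10, S4→F1 31, S5→F2 15, S6→F1 16, S7→F1 30, S8→F1 25
  freight cost 153, fixed 55 → total 208.
Compare {F1}: freight cost 182 + fixed 28 = 210.
Compare {F2}: freight cost 201 + fixed 27 = 228.

208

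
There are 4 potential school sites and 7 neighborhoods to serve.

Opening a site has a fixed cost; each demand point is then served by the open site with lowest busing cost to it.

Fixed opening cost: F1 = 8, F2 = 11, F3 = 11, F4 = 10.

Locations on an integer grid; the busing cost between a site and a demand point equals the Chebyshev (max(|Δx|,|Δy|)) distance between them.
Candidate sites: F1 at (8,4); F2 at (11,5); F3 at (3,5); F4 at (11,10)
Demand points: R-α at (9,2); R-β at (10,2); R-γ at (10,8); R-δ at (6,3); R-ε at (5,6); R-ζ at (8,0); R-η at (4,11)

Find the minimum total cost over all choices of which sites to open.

Open {F1}: assign each demand point to its cheapest open site.
  R-α→F1 2, R-β→F1 2, R-γ→F1 4, R-δ→F1 2, R-ε→F1 3, R-ζ→F1 4, R-η→F1 7
  busing cost 24, fixed 8 → total 32.
Compare {F1, F4}: busing cost 22 + fixed 18 = 40.
Compare {F1, F3}: busing cost 22 + fixed 19 = 41.
Compare {F1, F2}: busing cost 23 + fixed 19 = 42.
All other subsets cost ≥ 40. Minimum total cost: 32.

32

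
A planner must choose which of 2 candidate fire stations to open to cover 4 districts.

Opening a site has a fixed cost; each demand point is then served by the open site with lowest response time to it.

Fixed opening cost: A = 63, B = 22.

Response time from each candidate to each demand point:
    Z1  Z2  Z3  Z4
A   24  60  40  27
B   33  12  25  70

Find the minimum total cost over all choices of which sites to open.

162

Open {B}: assign each demand point to its cheapest open site.
  Z1→B 33, Z2→B 12, Z3→B 25, Z4→B 70
  response time 140, fixed 22 → total 162.
Compare {A, B}: response time 88 + fixed 85 = 173.
Compare {A}: response time 151 + fixed 63 = 214.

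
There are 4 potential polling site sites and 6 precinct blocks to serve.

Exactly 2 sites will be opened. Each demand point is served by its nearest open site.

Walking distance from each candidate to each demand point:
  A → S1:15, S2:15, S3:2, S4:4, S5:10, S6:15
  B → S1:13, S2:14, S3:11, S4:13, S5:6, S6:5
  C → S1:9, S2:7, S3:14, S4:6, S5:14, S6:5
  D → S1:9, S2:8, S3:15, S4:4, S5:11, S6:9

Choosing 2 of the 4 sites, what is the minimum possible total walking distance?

37

Open {A, C}.
  S1→C 9, S2→C 7, S3→A 2, S4→A 4, S5→A 10, S6→C 5  ⇒ total 37.
Compare {A, D}: total 42.
Compare {B, D}: total 43.
No size-2 selection does better; minimum is 37.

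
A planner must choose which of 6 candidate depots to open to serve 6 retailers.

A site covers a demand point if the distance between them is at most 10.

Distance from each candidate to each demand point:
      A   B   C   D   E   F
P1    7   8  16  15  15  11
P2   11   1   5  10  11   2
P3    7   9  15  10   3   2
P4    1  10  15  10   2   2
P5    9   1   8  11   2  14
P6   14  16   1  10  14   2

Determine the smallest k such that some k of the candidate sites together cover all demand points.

2

Coverage sets (demand points within 10 of each site):
  P1: {A, B}
  P2: {B, C, D, F}
  P3: {A, B, D, E, F}
  P4: {A, B, D, E, F}
  P5: {A, B, C, E}
  P6: {C, D, F}
No single site covers all 6 demand points.
But {P2, P3} covers everything, so the minimum is 2.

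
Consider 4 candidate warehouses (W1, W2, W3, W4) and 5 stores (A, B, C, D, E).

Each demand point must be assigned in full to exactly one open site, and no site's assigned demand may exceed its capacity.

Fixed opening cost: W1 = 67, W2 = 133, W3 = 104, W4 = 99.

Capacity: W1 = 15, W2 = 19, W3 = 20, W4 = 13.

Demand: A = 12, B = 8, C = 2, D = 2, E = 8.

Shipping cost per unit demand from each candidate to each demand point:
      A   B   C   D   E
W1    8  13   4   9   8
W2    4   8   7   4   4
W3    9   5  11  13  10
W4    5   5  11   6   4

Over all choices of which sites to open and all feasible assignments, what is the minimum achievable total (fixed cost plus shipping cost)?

408

Open {W1, W2}; cheapest assignment that respects the capacities:
  W1 (cap 15, load 14): A, C — cost 12×8 + 2×4 = 104
  W2 (cap 19, load 18): B, D, E — cost 8×8 + 2×4 + 8×4 = 104
  Shipping 208, fixed 200 → total 408.
  Any other capacity-feasible assignment to {W1, W2} ships for at least 208.
Compare {W1, W3}: its best feasible assignment gives total 409.
Compare {W3, W4}: its best feasible assignment gives total 417.
Every other set of open sites that can feasibly serve all demand totals ≥ 409 even under its best assignment. Minimum: 408.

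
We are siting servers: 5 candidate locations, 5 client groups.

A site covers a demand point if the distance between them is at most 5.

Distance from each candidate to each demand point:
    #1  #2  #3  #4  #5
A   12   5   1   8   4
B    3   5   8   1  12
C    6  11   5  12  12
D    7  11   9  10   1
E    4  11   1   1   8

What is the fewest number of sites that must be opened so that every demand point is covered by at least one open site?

2

Coverage sets (demand points within 5 of each site):
  A: {#2, #3, #5}
  B: {#1, #2, #4}
  C: {#3}
  D: {#5}
  E: {#1, #3, #4}
No single site covers all 5 demand points.
But {A, B} covers everything, so the minimum is 2.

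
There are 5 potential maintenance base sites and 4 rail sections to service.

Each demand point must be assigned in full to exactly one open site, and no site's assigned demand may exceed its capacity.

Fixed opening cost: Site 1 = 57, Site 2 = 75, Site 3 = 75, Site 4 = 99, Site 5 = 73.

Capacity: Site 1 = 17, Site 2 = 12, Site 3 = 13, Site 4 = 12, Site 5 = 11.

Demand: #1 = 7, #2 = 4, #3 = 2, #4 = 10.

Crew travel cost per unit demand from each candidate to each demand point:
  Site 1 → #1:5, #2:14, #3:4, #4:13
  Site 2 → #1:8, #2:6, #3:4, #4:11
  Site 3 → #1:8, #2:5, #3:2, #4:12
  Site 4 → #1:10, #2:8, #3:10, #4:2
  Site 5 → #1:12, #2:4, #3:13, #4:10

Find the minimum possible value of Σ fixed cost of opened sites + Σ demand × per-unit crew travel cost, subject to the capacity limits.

274

Open {Site 3, Site 4}; cheapest assignment that respects the capacities:
  Site 3 (cap 13, load 13): #1, #2, #3 — cost 7×8 + 4×5 + 2×2 = 80
  Site 4 (cap 12, load 10): #4 — cost 10×2 = 20
  Shipping 100, fixed 174 → total 274.
  Any other capacity-feasible assignment to {Site 3, Site 4} ships for at least 100.
Compare {Site 1, Site 4}: its best feasible assignment gives total 275.
Compare {Site 2, Site 4}: its best feasible assignment gives total 294.
Every other set of open sites that can feasibly serve all demand totals ≥ 275 even under its best assignment. Minimum: 274.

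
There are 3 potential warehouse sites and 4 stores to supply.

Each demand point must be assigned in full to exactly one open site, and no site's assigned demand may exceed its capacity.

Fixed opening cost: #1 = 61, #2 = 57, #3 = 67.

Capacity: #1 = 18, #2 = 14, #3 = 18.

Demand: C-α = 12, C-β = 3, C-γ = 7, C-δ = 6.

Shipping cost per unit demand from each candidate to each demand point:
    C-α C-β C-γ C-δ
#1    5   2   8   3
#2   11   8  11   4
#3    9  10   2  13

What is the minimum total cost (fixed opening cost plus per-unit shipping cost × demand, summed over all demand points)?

Open {#1, #3}; cheapest assignment that respects the capacities:
  #1 (cap 18, load 18): C-α, C-δ — cost 12×5 + 6×3 = 78
  #3 (cap 18, load 10): C-β, C-γ — cost 3×10 + 7×2 = 44
  Shipping 122, fixed 128 → total 250.
  Any other capacity-feasible assignment to {#1, #3} ships for at least 122.
Compare {#1, #2}: its best feasible assignment gives total 285.
Compare {#1, #2, #3}: its best feasible assignment gives total 289.
Every other set of open sites that can feasibly serve all demand totals ≥ 285 even under its best assignment. Minimum: 250.

250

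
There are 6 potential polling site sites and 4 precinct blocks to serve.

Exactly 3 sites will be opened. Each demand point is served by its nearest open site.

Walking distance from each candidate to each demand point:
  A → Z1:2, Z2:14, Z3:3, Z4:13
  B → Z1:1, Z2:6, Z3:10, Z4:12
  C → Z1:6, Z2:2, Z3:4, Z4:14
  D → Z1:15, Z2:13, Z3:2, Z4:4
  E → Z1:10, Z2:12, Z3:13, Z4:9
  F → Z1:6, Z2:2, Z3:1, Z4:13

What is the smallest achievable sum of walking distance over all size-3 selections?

8

Open {B, D, F}.
  Z1→B 1, Z2→F 2, Z3→F 1, Z4→D 4  ⇒ total 8.
Compare {A, D, F}: total 9.
Compare {B, C, D}: total 9.
No size-3 selection does better; minimum is 8.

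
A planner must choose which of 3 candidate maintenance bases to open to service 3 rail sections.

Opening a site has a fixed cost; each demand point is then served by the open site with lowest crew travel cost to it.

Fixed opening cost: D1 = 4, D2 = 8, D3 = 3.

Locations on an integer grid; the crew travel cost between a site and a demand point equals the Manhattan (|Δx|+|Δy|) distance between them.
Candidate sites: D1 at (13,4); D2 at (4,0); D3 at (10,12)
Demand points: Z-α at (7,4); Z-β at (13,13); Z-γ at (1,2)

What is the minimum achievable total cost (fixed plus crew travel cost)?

27

Open {D2, D3}: assign each demand point to its cheapest open site.
  Z-α→D2 7, Z-β→D3 4, Z-γ→D2 5
  crew travel cost 16, fixed 11 → total 27.
Compare {D1, D2, D3}: crew travel cost 15 + fixed 15 = 30.
Compare {D1, D3}: crew travel cost 24 + fixed 7 = 31.
Compare {D1, D2}: crew travel cost 20 + fixed 12 = 32.
All other subsets cost ≥ 30. Minimum total cost: 27.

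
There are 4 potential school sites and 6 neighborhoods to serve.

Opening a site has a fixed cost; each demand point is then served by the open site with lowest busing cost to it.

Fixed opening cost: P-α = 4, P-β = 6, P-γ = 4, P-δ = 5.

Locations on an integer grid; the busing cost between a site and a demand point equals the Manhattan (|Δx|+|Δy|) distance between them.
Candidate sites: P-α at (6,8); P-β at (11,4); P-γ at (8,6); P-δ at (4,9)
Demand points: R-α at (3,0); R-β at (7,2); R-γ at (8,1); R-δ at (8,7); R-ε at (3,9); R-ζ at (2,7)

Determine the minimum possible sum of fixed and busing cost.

35

Open {P-γ, P-δ}: assign each demand point to its cheapest open site.
  R-α→P-δ 10, R-β→P-γ 5, R-γ→P-γ 5, R-δ→P-γ 1, R-ε→P-δ 1, R-ζ→P-δ 4
  busing cost 26, fixed 9 → total 35.
Compare {P-α, P-γ}: busing cost 31 + fixed 8 = 39.
Compare {P-α, P-γ, P-δ}: busing cost 26 + fixed 13 = 39.
Compare {P-γ}: busing cost 37 + fixed 4 = 41.
All other subsets cost ≥ 39. Minimum total cost: 35.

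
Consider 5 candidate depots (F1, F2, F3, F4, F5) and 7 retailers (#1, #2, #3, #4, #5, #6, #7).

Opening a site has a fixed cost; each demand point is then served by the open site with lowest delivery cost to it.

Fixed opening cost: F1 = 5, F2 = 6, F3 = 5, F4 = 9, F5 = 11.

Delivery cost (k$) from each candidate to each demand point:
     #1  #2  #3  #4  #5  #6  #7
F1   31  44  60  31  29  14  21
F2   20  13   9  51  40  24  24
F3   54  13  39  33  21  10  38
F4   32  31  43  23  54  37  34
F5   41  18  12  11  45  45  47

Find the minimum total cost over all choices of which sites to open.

Open {F2, F3, F5}: assign each demand point to its cheapest open site.
  #1→F2 20, #2→F2 13, #3→F2 9, #4→F5 11, #5→F3 21, #6→F3 10, #7→F2 24
  delivery cost 108, fixed 22 → total 130.
Compare {F1, F2, F3, F5}: delivery cost 105 + fixed 27 = 132.
Compare {F1, F2, F5}: delivery cost 117 + fixed 22 = 139.
Compare {F2, F3, F4, F5}: delivery cost 108 + fixed 31 = 139.
All other subsets cost ≥ 132. Minimum total cost: 130.

130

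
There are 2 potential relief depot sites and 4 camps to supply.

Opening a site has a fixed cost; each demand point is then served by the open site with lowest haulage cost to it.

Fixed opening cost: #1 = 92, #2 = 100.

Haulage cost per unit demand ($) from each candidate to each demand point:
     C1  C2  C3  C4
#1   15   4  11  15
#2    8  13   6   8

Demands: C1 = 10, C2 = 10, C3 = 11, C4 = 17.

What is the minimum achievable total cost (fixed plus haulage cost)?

512

Open {#2}: assign each demand point to its cheapest open site.
  C1→#2 10×8=80, C2→#2 10×13=130, C3→#2 11×6=66, C4→#2 17×8=136
  haulage cost 412, fixed 100 → total 512.
Compare {#1, #2}: haulage cost 322 + fixed 192 = 514.
Compare {#1}: haulage cost 566 + fixed 92 = 658.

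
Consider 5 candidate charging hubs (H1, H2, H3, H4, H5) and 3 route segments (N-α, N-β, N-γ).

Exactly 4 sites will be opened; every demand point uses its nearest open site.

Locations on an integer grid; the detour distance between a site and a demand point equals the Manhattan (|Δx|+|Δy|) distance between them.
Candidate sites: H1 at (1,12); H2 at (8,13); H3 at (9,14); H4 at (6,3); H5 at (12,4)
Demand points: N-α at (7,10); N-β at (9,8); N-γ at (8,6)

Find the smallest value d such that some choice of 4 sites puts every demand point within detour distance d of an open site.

6

Open {H1, H2, H3, H4}.
  Farthest demand point is N-β at detour distance 6 (to H2); all others are ≤ 6.
With {H1, H2, H3, H5} the worst case is 6.
With {H1, H2, H4, H5} the worst case is 6.
No size-4 selection achieves below 6.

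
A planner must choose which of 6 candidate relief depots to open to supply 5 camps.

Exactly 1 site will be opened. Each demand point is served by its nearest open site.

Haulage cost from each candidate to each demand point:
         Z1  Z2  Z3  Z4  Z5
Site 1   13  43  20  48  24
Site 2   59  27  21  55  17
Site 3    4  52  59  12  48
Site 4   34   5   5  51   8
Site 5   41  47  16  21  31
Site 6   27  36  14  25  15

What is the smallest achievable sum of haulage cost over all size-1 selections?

Open {Site 4}.
  Z1→Site 4 34, Z2→Site 4 5, Z3→Site 4 5, Z4→Site 4 51, Z5→Site 4 8  ⇒ total 103.
Compare {Site 6}: total 117.
Compare {Site 1}: total 148.
No size-1 selection does better; minimum is 103.

103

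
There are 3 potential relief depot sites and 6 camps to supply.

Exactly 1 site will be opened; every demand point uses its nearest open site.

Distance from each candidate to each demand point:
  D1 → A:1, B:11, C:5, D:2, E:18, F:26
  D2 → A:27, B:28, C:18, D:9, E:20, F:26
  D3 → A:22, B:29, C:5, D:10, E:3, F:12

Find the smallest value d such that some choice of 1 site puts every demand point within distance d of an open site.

26

Open {D1}.
  Farthest demand point is F at distance 26 (to D1); all others are ≤ 26.
With {D2} the worst case is 28.
With {D3} the worst case is 29.
No size-1 selection achieves below 26.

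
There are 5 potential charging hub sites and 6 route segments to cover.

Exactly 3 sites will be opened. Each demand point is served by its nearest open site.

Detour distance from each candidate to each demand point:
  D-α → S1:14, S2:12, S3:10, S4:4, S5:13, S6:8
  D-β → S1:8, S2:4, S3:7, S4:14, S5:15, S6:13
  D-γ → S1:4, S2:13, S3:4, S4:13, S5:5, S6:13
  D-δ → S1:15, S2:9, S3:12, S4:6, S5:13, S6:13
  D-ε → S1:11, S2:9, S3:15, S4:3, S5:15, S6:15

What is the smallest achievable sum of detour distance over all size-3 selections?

Open {D-α, D-β, D-γ}.
  S1→D-γ 4, S2→D-β 4, S3→D-γ 4, S4→D-α 4, S5→D-γ 5, S6→D-α 8  ⇒ total 29.
Compare {D-α, D-γ, D-ε}: total 33.
Compare {D-β, D-γ, D-ε}: total 33.
No size-3 selection does better; minimum is 29.

29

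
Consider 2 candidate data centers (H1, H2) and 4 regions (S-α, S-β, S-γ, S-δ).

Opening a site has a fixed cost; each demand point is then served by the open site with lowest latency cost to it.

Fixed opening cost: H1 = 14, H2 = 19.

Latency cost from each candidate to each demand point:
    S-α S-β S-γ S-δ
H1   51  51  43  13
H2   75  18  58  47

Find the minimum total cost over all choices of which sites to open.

Open {H1, H2}: assign each demand point to its cheapest open site.
  S-α→H1 51, S-β→H2 18, S-γ→H1 43, S-δ→H1 13
  latency cost 125, fixed 33 → total 158.
Compare {H1}: latency cost 158 + fixed 14 = 172.
Compare {H2}: latency cost 198 + fixed 19 = 217.

158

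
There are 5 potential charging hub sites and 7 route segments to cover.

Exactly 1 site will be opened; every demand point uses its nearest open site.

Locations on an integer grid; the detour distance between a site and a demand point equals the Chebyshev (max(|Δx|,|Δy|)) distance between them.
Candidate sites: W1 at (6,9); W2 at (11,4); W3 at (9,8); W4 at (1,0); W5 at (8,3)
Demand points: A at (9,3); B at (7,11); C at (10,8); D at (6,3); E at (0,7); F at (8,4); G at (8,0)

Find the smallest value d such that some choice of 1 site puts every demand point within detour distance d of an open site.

Open {W5}.
  Farthest demand point is B at detour distance 8 (to W5); all others are ≤ 8.
With {W1} the worst case is 9.
With {W3} the worst case is 9.
No size-1 selection achieves below 8.

8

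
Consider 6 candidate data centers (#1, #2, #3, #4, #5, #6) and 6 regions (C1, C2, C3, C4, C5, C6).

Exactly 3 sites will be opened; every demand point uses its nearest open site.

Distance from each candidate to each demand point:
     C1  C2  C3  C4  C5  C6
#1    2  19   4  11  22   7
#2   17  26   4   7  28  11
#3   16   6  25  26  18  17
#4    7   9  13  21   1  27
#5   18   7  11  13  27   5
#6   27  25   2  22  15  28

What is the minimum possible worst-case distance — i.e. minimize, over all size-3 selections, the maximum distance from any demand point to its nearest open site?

7

Open {#2, #4, #5}.
  Farthest demand point is C1 at distance 7 (to #4); all others are ≤ 7.
With {#1, #2, #4} the worst case is 9.
With {#1, #3, #4} the worst case is 11.
No size-3 selection achieves below 7.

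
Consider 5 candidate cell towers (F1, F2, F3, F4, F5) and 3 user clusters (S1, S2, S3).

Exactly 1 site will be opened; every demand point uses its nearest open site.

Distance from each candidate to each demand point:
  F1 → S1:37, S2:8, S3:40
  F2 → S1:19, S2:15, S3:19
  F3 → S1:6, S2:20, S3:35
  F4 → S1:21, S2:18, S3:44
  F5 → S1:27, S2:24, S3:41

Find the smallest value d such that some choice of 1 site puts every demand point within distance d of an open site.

19

Open {F2}.
  Farthest demand point is S1 at distance 19 (to F2); all others are ≤ 19.
With {F3} the worst case is 35.
With {F1} the worst case is 40.
No size-1 selection achieves below 19.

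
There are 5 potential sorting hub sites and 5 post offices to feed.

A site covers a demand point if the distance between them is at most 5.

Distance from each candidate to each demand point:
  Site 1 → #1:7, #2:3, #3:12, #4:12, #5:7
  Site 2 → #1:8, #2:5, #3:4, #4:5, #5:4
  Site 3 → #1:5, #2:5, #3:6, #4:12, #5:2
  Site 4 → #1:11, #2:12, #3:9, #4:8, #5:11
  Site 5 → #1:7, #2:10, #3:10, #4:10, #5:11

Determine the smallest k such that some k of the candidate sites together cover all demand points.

Coverage sets (demand points within 5 of each site):
  Site 1: {#2}
  Site 2: {#2, #3, #4, #5}
  Site 3: {#1, #2, #5}
  Site 4: {}
  Site 5: {}
No single site covers all 5 demand points.
But {Site 2, Site 3} covers everything, so the minimum is 2.

2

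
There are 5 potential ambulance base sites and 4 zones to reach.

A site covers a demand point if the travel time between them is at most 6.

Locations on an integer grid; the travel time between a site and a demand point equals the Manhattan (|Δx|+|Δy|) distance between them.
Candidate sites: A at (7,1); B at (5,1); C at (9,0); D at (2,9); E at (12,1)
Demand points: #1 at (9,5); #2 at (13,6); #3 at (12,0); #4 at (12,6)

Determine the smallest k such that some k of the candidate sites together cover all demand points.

Coverage sets (demand points within 6 of each site):
  A: {#1, #3}
  B: {}
  C: {#1, #3}
  D: {}
  E: {#2, #3, #4}
No single site covers all 4 demand points.
But {A, E} covers everything, so the minimum is 2.

2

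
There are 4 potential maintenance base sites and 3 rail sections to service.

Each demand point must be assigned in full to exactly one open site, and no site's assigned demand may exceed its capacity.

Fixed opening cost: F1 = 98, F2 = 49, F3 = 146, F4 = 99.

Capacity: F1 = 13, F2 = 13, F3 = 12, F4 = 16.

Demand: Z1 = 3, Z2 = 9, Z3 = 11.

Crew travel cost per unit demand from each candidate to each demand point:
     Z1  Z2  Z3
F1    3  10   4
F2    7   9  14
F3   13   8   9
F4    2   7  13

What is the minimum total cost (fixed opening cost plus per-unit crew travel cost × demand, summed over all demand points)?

Open {F1, F2}; cheapest assignment that respects the capacities:
  F1 (cap 13, load 11): Z3 — cost 11×4 = 44
  F2 (cap 13, load 12): Z1, Z2 — cost 3×7 + 9×9 = 102
  Shipping 146, fixed 147 → total 293.
  Any other capacity-feasible assignment to {F1, F2} ships for at least 146.
Compare {F1, F4}: its best feasible assignment gives total 310.
Compare {F1, F2, F4}: its best feasible assignment gives total 359.
Every other set of open sites that can feasibly serve all demand totals ≥ 310 even under its best assignment. Minimum: 293.

293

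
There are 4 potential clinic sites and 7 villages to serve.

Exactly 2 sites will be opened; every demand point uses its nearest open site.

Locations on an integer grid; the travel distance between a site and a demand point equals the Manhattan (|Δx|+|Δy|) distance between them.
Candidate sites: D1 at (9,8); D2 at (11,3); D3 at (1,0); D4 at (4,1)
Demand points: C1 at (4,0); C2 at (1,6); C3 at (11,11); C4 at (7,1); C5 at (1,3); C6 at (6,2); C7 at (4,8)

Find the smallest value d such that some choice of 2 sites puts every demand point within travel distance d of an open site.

7

Open {D1, D3}.
  Farthest demand point is C4 at travel distance 7 (to D3); all others are ≤ 7.
With {D1, D4} the worst case is 8.
With {D2, D4} the worst case is 8.
No size-2 selection achieves below 7.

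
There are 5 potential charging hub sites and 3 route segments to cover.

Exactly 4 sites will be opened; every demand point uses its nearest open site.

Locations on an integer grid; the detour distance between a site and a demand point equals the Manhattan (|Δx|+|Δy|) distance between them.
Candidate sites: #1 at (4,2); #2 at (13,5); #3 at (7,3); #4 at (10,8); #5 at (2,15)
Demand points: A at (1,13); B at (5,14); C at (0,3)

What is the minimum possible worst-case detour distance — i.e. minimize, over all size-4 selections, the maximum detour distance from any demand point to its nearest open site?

5

Open {#1, #2, #3, #5}.
  Farthest demand point is C at detour distance 5 (to #1); all others are ≤ 5.
With {#1, #2, #4, #5} the worst case is 5.
With {#1, #3, #4, #5} the worst case is 5.
No size-4 selection achieves below 5.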